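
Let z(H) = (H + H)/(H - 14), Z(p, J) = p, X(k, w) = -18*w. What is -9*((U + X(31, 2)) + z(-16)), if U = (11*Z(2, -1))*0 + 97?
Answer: -2793/5 ≈ -558.60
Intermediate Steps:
z(H) = 2*H/(-14 + H) (z(H) = (2*H)/(-14 + H) = 2*H/(-14 + H))
U = 97 (U = (11*2)*0 + 97 = 22*0 + 97 = 0 + 97 = 97)
-9*((U + X(31, 2)) + z(-16)) = -9*((97 - 18*2) + 2*(-16)/(-14 - 16)) = -9*((97 - 36) + 2*(-16)/(-30)) = -9*(61 + 2*(-16)*(-1/30)) = -9*(61 + 16/15) = -9*931/15 = -2793/5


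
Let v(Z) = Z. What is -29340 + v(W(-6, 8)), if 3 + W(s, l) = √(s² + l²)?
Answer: -29333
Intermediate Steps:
W(s, l) = -3 + √(l² + s²) (W(s, l) = -3 + √(s² + l²) = -3 + √(l² + s²))
-29340 + v(W(-6, 8)) = -29340 + (-3 + √(8² + (-6)²)) = -29340 + (-3 + √(64 + 36)) = -29340 + (-3 + √100) = -29340 + (-3 + 10) = -29340 + 7 = -29333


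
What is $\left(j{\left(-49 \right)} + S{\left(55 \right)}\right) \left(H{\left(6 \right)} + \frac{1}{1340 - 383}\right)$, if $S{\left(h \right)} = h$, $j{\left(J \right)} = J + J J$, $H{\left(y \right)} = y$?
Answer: $\frac{476669}{33} \approx 14445.0$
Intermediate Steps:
$j{\left(J \right)} = J + J^{2}$
$\left(j{\left(-49 \right)} + S{\left(55 \right)}\right) \left(H{\left(6 \right)} + \frac{1}{1340 - 383}\right) = \left(- 49 \left(1 - 49\right) + 55\right) \left(6 + \frac{1}{1340 - 383}\right) = \left(\left(-49\right) \left(-48\right) + 55\right) \left(6 + \frac{1}{957}\right) = \left(2352 + 55\right) \left(6 + \frac{1}{957}\right) = 2407 \cdot \frac{5743}{957} = \frac{476669}{33}$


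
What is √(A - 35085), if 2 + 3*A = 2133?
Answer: 2*I*√77343/3 ≈ 185.4*I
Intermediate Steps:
A = 2131/3 (A = -⅔ + (⅓)*2133 = -⅔ + 711 = 2131/3 ≈ 710.33)
√(A - 35085) = √(2131/3 - 35085) = √(-103124/3) = 2*I*√77343/3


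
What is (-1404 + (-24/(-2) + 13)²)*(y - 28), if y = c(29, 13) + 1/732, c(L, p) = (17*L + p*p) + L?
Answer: -378061943/732 ≈ -5.1648e+5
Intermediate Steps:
c(L, p) = p² + 18*L (c(L, p) = (17*L + p²) + L = (p² + 17*L) + L = p² + 18*L)
y = 505813/732 (y = (13² + 18*29) + 1/732 = (169 + 522) + 1/732 = 691 + 1/732 = 505813/732 ≈ 691.00)
(-1404 + (-24/(-2) + 13)²)*(y - 28) = (-1404 + (-24/(-2) + 13)²)*(505813/732 - 28) = (-1404 + (-24*(-½) + 13)²)*(485317/732) = (-1404 + (12 + 13)²)*(485317/732) = (-1404 + 25²)*(485317/732) = (-1404 + 625)*(485317/732) = -779*485317/732 = -378061943/732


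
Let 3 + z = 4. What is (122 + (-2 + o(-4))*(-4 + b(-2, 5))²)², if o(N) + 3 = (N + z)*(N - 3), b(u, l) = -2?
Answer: 487204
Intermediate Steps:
z = 1 (z = -3 + 4 = 1)
o(N) = -3 + (1 + N)*(-3 + N) (o(N) = -3 + (N + 1)*(N - 3) = -3 + (1 + N)*(-3 + N))
(122 + (-2 + o(-4))*(-4 + b(-2, 5))²)² = (122 + (-2 + (-6 + (-4)² - 2*(-4)))*(-4 - 2)²)² = (122 + (-2 + (-6 + 16 + 8))*(-6)²)² = (122 + (-2 + 18)*36)² = (122 + 16*36)² = (122 + 576)² = 698² = 487204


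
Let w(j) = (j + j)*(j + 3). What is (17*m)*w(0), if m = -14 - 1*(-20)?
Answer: 0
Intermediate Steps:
m = 6 (m = -14 + 20 = 6)
w(j) = 2*j*(3 + j) (w(j) = (2*j)*(3 + j) = 2*j*(3 + j))
(17*m)*w(0) = (17*6)*(2*0*(3 + 0)) = 102*(2*0*3) = 102*0 = 0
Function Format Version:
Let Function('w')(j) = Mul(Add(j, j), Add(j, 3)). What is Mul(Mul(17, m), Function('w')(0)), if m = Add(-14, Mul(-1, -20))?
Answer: 0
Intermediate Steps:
m = 6 (m = Add(-14, 20) = 6)
Function('w')(j) = Mul(2, j, Add(3, j)) (Function('w')(j) = Mul(Mul(2, j), Add(3, j)) = Mul(2, j, Add(3, j)))
Mul(Mul(17, m), Function('w')(0)) = Mul(Mul(17, 6), Mul(2, 0, Add(3, 0))) = Mul(102, Mul(2, 0, 3)) = Mul(102, 0) = 0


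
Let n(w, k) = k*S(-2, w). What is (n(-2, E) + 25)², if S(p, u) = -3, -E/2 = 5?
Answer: 3025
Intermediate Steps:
E = -10 (E = -2*5 = -10)
n(w, k) = -3*k (n(w, k) = k*(-3) = -3*k)
(n(-2, E) + 25)² = (-3*(-10) + 25)² = (30 + 25)² = 55² = 3025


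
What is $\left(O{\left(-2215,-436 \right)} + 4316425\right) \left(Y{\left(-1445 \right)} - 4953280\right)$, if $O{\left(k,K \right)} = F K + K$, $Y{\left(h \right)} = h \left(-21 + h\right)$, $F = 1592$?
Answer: $-10267695326070$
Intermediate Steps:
$O{\left(k,K \right)} = 1593 K$ ($O{\left(k,K \right)} = 1592 K + K = 1593 K$)
$\left(O{\left(-2215,-436 \right)} + 4316425\right) \left(Y{\left(-1445 \right)} - 4953280\right) = \left(1593 \left(-436\right) + 4316425\right) \left(- 1445 \left(-21 - 1445\right) - 4953280\right) = \left(-694548 + 4316425\right) \left(\left(-1445\right) \left(-1466\right) - 4953280\right) = 3621877 \left(2118370 - 4953280\right) = 3621877 \left(-2834910\right) = -10267695326070$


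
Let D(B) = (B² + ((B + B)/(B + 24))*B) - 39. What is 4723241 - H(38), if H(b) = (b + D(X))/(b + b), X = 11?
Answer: 6281908309/1330 ≈ 4.7232e+6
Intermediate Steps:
D(B) = -39 + B² + 2*B²/(24 + B) (D(B) = (B² + ((2*B)/(24 + B))*B) - 39 = (B² + (2*B/(24 + B))*B) - 39 = (B² + 2*B²/(24 + B)) - 39 = -39 + B² + 2*B²/(24 + B))
H(b) = (3112/35 + b)/(2*b) (H(b) = (b + (-936 + 11³ - 39*11 + 26*11²)/(24 + 11))/(b + b) = (b + (-936 + 1331 - 429 + 26*121)/35)/((2*b)) = (b + (-936 + 1331 - 429 + 3146)/35)*(1/(2*b)) = (b + (1/35)*3112)*(1/(2*b)) = (b + 3112/35)*(1/(2*b)) = (3112/35 + b)*(1/(2*b)) = (3112/35 + b)/(2*b))
4723241 - H(38) = 4723241 - (3112 + 35*38)/(70*38) = 4723241 - (3112 + 1330)/(70*38) = 4723241 - 4442/(70*38) = 4723241 - 1*2221/1330 = 4723241 - 2221/1330 = 6281908309/1330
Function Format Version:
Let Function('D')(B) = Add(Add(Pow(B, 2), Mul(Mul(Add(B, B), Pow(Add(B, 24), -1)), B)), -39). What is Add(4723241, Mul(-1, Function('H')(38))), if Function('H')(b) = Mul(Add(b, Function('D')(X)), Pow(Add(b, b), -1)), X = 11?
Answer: Rational(6281908309, 1330) ≈ 4.7232e+6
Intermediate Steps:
Function('D')(B) = Add(-39, Pow(B, 2), Mul(2, Pow(B, 2), Pow(Add(24, B), -1))) (Function('D')(B) = Add(Add(Pow(B, 2), Mul(Mul(Mul(2, B), Pow(Add(24, B), -1)), B)), -39) = Add(Add(Pow(B, 2), Mul(Mul(2, B, Pow(Add(24, B), -1)), B)), -39) = Add(Add(Pow(B, 2), Mul(2, Pow(B, 2), Pow(Add(24, B), -1))), -39) = Add(-39, Pow(B, 2), Mul(2, Pow(B, 2), Pow(Add(24, B), -1))))
Function('H')(b) = Mul(Rational(1, 2), Pow(b, -1), Add(Rational(3112, 35), b)) (Function('H')(b) = Mul(Add(b, Mul(Pow(Add(24, 11), -1), Add(-936, Pow(11, 3), Mul(-39, 11), Mul(26, Pow(11, 2))))), Pow(Add(b, b), -1)) = Mul(Add(b, Mul(Pow(35, -1), Add(-936, 1331, -429, Mul(26, 121)))), Pow(Mul(2, b), -1)) = Mul(Add(b, Mul(Rational(1, 35), Add(-936, 1331, -429, 3146))), Mul(Rational(1, 2), Pow(b, -1))) = Mul(Add(b, Mul(Rational(1, 35), 3112)), Mul(Rational(1, 2), Pow(b, -1))) = Mul(Add(b, Rational(3112, 35)), Mul(Rational(1, 2), Pow(b, -1))) = Mul(Add(Rational(3112, 35), b), Mul(Rational(1, 2), Pow(b, -1))) = Mul(Rational(1, 2), Pow(b, -1), Add(Rational(3112, 35), b)))
Add(4723241, Mul(-1, Function('H')(38))) = Add(4723241, Mul(-1, Mul(Rational(1, 70), Pow(38, -1), Add(3112, Mul(35, 38))))) = Add(4723241, Mul(-1, Mul(Rational(1, 70), Rational(1, 38), Add(3112, 1330)))) = Add(4723241, Mul(-1, Mul(Rational(1, 70), Rational(1, 38), 4442))) = Add(4723241, Mul(-1, Rational(2221, 1330))) = Add(4723241, Rational(-2221, 1330)) = Rational(6281908309, 1330)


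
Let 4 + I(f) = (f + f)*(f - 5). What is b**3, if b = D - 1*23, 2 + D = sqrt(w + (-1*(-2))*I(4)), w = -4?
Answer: -13525 + 3694*I*sqrt(7) ≈ -13525.0 + 9773.4*I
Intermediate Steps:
I(f) = -4 + 2*f*(-5 + f) (I(f) = -4 + (f + f)*(f - 5) = -4 + (2*f)*(-5 + f) = -4 + 2*f*(-5 + f))
D = -2 + 2*I*sqrt(7) (D = -2 + sqrt(-4 + (-1*(-2))*(-4 - 10*4 + 2*4**2)) = -2 + sqrt(-4 + 2*(-4 - 40 + 2*16)) = -2 + sqrt(-4 + 2*(-4 - 40 + 32)) = -2 + sqrt(-4 + 2*(-12)) = -2 + sqrt(-4 - 24) = -2 + sqrt(-28) = -2 + 2*I*sqrt(7) ≈ -2.0 + 5.2915*I)
b = -25 + 2*I*sqrt(7) (b = (-2 + 2*I*sqrt(7)) - 1*23 = (-2 + 2*I*sqrt(7)) - 23 = -25 + 2*I*sqrt(7) ≈ -25.0 + 5.2915*I)
b**3 = (-25 + 2*I*sqrt(7))**3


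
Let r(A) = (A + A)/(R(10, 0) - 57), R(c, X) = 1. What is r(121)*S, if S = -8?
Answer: 242/7 ≈ 34.571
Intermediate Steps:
r(A) = -A/28 (r(A) = (A + A)/(1 - 57) = (2*A)/(-56) = (2*A)*(-1/56) = -A/28)
r(121)*S = -1/28*121*(-8) = -121/28*(-8) = 242/7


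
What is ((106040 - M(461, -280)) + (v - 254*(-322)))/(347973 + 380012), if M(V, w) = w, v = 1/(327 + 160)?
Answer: 91608597/354528695 ≈ 0.25840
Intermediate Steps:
v = 1/487 ≈ 0.0020534
((106040 - M(461, -280)) + (v - 254*(-322)))/(347973 + 380012) = ((106040 - 1*(-280)) + (1/487 - 254*(-322)))/(347973 + 380012) = ((106040 + 280) + (1/487 + 81788))/727985 = (106320 + 39830757/487)*(1/727985) = (91608597/487)*(1/727985) = 91608597/354528695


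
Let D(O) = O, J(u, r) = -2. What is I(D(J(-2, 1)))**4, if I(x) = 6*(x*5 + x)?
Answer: 26873856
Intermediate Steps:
I(x) = 36*x (I(x) = 6*(5*x + x) = 6*(6*x) = 36*x)
I(D(J(-2, 1)))**4 = (36*(-2))**4 = (-72)**4 = 26873856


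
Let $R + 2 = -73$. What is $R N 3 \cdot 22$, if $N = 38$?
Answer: $-188100$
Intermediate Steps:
$R = -75$ ($R = -2 - 73 = -75$)
$R N 3 \cdot 22 = \left(-75\right) 38 \cdot 3 \cdot 22 = \left(-2850\right) 66 = -188100$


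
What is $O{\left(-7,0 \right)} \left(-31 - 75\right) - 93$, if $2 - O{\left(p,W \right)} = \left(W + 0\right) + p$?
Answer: $-1047$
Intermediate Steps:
$O{\left(p,W \right)} = 2 - W - p$ ($O{\left(p,W \right)} = 2 - \left(\left(W + 0\right) + p\right) = 2 - \left(W + p\right) = 2 - W - p$)
$O{\left(-7,0 \right)} \left(-31 - 75\right) - 93 = \left(2 - 0 - -7\right) \left(-31 - 75\right) - 93 = \left(2 + 0 + 7\right) \left(-106\right) - 93 = 9 \left(-106\right) - 93 = -954 - 93 = -1047$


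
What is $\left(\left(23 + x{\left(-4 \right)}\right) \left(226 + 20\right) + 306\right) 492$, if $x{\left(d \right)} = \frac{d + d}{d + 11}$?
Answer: $\frac{19571760}{7} \approx 2.796 \cdot 10^{6}$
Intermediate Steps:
$x{\left(d \right)} = \frac{2 d}{11 + d}$
$\left(\left(23 + x{\left(-4 \right)}\right) \left(226 + 20\right) + 306\right) 492 = \left(\left(23 + 2 \left(-4\right) \frac{1}{11 - 4}\right) \left(226 + 20\right) + 306\right) 492 = \left(\left(23 + 2 \left(-4\right) \frac{1}{7}\right) 246 + 306\right) 492 = \left(\left(23 - \frac{8}{7}\right) 246 + 306\right) 492 = \left(\frac{153}{7} \cdot 246 + 306\right) 492 = \left(\frac{37638}{7} + 306\right) 492 = \frac{39780}{7} \cdot 492 = \frac{19571760}{7}$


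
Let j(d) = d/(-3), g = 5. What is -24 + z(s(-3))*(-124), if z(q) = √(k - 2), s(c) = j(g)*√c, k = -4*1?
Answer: -24 - 124*I*√6 ≈ -24.0 - 303.74*I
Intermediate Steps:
k = -4
j(d) = -d/3 (j(d) = d*(-⅓) = -d/3)
s(c) = -5*√c/3 (s(c) = (-⅓*5)*√c = -5*√c/3)
z(q) = I*√6 (z(q) = √(-4 - 2) = √(-6) = I*√6)
-24 + z(s(-3))*(-124) = -24 + (I*√6)*(-124) = -24 - 124*I*√6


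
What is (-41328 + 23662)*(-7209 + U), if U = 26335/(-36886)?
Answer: 2349026016997/18443 ≈ 1.2737e+8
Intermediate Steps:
U = -26335/36886 (U = 26335*(-1/36886) = -26335/36886 ≈ -0.71396)
(-41328 + 23662)*(-7209 + U) = (-41328 + 23662)*(-7209 - 26335/36886) = -17666*(-265937509/36886) = 2349026016997/18443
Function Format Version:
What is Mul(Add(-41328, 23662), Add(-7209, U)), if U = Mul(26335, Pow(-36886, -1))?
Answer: Rational(2349026016997, 18443) ≈ 1.2737e+8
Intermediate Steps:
U = Rational(-26335, 36886) (U = Mul(26335, Rational(-1, 36886)) = Rational(-26335, 36886) ≈ -0.71396)
Mul(Add(-41328, 23662), Add(-7209, U)) = Mul(Add(-41328, 23662), Add(-7209, Rational(-26335, 36886))) = Mul(-17666, Rational(-265937509, 36886)) = Rational(2349026016997, 18443)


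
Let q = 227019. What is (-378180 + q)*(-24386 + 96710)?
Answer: -10932568164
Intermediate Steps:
(-378180 + q)*(-24386 + 96710) = (-378180 + 227019)*(-24386 + 96710) = -151161*72324 = -10932568164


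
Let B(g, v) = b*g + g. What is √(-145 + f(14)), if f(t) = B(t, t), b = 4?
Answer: 5*I*√3 ≈ 8.6602*I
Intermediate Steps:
B(g, v) = 5*g (B(g, v) = 4*g + g = 5*g)
f(t) = 5*t
√(-145 + f(14)) = √(-145 + 5*14) = √(-145 + 70) = √(-75) = 5*I*√3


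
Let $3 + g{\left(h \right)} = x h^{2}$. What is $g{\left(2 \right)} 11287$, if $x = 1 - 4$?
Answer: $-169305$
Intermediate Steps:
$x = -3$ ($x = 1 - 4 = -3$)
$g{\left(h \right)} = -3 - 3 h^{2}$
$g{\left(2 \right)} 11287 = \left(-3 - 3 \cdot 2^{2}\right) 11287 = \left(-3 - 12\right) 11287 = \left(-15\right) 11287 = -169305$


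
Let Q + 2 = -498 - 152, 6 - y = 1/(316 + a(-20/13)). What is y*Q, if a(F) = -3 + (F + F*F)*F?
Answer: -2677743788/684861 ≈ -3909.9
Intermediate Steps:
a(F) = -3 + F*(F + F**2) (a(F) = -3 + (F + F**2)*F = -3 + F*(F + F**2))
y = 4106969/684861 (y = 6 - 1/(316 + (-3 + (-20/13)**2 + (-20/13)**3)) = 6 - 1/(316 + (-3 + 400/169 - 8000/2197)) = 6 - 1/(316 - 9391/2197) = 6 - 1/684861/2197 = 6 - 1*2197/684861 = 6 - 2197/684861 = 4106969/684861 ≈ 5.9968)
Q = -652 (Q = -2 + (-498 - 152) = -2 - 650 = -652)
y*Q = (4106969/684861)*(-652) = -2677743788/684861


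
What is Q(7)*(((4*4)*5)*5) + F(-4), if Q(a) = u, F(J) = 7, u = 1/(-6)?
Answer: -179/3 ≈ -59.667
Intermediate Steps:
u = -⅙ ≈ -0.16667
Q(a) = -⅙
Q(7)*(((4*4)*5)*5) + F(-4) = -(4*4)*5*5/6 + 7 = -16*5*5/6 + 7 = -40*5/3 + 7 = -⅙*400 + 7 = -200/3 + 7 = -179/3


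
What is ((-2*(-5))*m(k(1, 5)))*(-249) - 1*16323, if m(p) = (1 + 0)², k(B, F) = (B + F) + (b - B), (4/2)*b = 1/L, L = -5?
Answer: -18813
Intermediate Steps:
b = -⅒ (b = (½)/(-5) = (½)*(-⅕) = -⅒ ≈ -0.10000)
k(B, F) = -⅒ + F (k(B, F) = (B + F) + (-⅒ - B) = -⅒ + F)
m(p) = 1 (m(p) = 1² = 1)
((-2*(-5))*m(k(1, 5)))*(-249) - 1*16323 = (-2*(-5)*1)*(-249) - 1*16323 = (10*1)*(-249) - 16323 = 10*(-249) - 16323 = -2490 - 16323 = -18813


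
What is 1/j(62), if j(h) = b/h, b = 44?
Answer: 31/22 ≈ 1.4091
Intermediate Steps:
j(h) = 44/h
1/j(62) = 1/(44/62) = 1/(44*(1/62)) = 1/(22/31) = 31/22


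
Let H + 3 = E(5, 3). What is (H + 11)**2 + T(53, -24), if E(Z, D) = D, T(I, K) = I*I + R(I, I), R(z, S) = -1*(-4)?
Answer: 2934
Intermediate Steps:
R(z, S) = 4
T(I, K) = 4 + I**2 (T(I, K) = I*I + 4 = I**2 + 4 = 4 + I**2)
H = 0 (H = -3 + 3 = 0)
(H + 11)**2 + T(53, -24) = (0 + 11)**2 + (4 + 53**2) = 11**2 + (4 + 2809) = 121 + 2813 = 2934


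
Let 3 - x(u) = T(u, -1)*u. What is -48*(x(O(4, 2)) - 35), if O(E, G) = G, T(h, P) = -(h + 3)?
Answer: 1056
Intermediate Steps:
T(h, P) = -3 - h (T(h, P) = -(3 + h) = -3 - h)
x(u) = 3 - u*(-3 - u) (x(u) = 3 - (-3 - u)*u = 3 - u*(-3 - u))
-48*(x(O(4, 2)) - 35) = -48*((3 + 2*(3 + 2)) - 35) = -48*((3 + 2*5) - 35) = -48*((3 + 10) - 35) = -48*(13 - 35) = -48*(-22) = 1056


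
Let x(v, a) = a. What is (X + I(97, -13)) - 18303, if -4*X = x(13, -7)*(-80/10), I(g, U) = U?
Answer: -18330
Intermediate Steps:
X = -14 (X = -(-7)*(-80/10)/4 = -(-7)*(-80*1/10)/4 = -(-7)*(-8)/4 = -1/4*56 = -14)
(X + I(97, -13)) - 18303 = (-14 - 13) - 18303 = -27 - 18303 = -18330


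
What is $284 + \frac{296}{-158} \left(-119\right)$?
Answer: $\frac{40048}{79} \approx 506.94$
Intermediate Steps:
$284 + \frac{296}{-158} \left(-119\right) = 284 + 296 \left(- \frac{1}{158}\right) \left(-119\right) = 284 - - \frac{17612}{79} = 284 + \frac{17612}{79} = \frac{40048}{79}$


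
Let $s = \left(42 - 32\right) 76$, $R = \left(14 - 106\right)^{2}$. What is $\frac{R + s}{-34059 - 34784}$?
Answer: $- \frac{9224}{68843} \approx -0.13399$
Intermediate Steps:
$R = 8464$ ($R = \left(-92\right)^{2} = 8464$)
$s = 760$ ($s = 10 \cdot 76 = 760$)
$\frac{R + s}{-34059 - 34784} = \frac{8464 + 760}{-34059 - 34784} = \frac{9224}{-68843} = 9224 \left(- \frac{1}{68843}\right) = - \frac{9224}{68843}$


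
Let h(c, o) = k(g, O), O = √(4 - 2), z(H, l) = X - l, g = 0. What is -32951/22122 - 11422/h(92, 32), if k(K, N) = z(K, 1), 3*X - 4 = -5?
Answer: 94737581/11061 ≈ 8565.0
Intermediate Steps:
X = -⅓ (X = 4/3 + (⅓)*(-5) = 4/3 - 5/3 = -⅓ ≈ -0.33333)
z(H, l) = -⅓ - l
O = √2 ≈ 1.4142
k(K, N) = -4/3 (k(K, N) = -⅓ - 1*1 = -⅓ - 1 = -4/3)
h(c, o) = -4/3
-32951/22122 - 11422/h(92, 32) = -32951/22122 - 11422/(-4/3) = -32951*1/22122 - 11422*(-¾) = -32951/22122 + 17133/2 = 94737581/11061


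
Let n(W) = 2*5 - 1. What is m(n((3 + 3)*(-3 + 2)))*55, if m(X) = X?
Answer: 495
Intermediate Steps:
n(W) = 9 (n(W) = 10 - 1 = 9)
m(n((3 + 3)*(-3 + 2)))*55 = 9*55 = 495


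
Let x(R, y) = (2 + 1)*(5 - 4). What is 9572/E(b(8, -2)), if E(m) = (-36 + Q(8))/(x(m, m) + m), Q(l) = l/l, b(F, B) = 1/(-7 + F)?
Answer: -38288/35 ≈ -1093.9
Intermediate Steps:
x(R, y) = 3 (x(R, y) = 3*1 = 3)
Q(l) = 1
E(m) = -35/(3 + m) (E(m) = (-36 + 1)/(3 + m) = -35/(3 + m))
9572/E(b(8, -2)) = 9572/((-35/(3 + 1/(-7 + 8)))) = 9572/((-35/(3 + 1/1))) = 9572/((-35/(3 + 1))) = 9572/((-35/4)) = 9572/((-35*¼)) = 9572/(-35/4) = 9572*(-4/35) = -38288/35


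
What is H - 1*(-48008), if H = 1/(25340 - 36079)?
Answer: 515557911/10739 ≈ 48008.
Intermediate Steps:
H = -1/10739 (H = 1/(-10739) = -1/10739 ≈ -9.3119e-5)
H - 1*(-48008) = -1/10739 - 1*(-48008) = -1/10739 + 48008 = 515557911/10739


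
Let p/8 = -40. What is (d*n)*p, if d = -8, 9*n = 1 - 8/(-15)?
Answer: 11776/27 ≈ 436.15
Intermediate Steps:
n = 23/135 (n = (1 - 8/(-15))/9 = (1 - 8*(-1/15))/9 = (1 + 8/15)/9 = (1/9)*(23/15) = 23/135 ≈ 0.17037)
p = -320 (p = 8*(-40) = -320)
(d*n)*p = -8*23/135*(-320) = -184/135*(-320) = 11776/27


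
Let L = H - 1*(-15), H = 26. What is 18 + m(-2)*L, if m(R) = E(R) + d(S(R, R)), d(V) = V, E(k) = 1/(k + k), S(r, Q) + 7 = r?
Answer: -1445/4 ≈ -361.25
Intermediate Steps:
S(r, Q) = -7 + r
E(k) = 1/(2*k)
L = 41 (L = 26 - 1*(-15) = 26 + 15 = 41)
m(R) = -7 + R + 1/(2*R) (m(R) = 1/(2*R) + (-7 + R) = -7 + R + 1/(2*R))
18 + m(-2)*L = 18 + (-7 - 2 + (½)/(-2))*41 = 18 + (-7 - 2 + (½)*(-½))*41 = 18 + (-7 - 2 - ¼)*41 = 18 - 37/4*41 = 18 - 1517/4 = -1445/4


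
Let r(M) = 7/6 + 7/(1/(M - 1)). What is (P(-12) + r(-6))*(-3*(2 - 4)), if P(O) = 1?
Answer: -281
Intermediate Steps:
r(M) = -35/6 + 7*M (r(M) = 7*(⅙) + 7/(1/(-1 + M)) = 7/6 + 7*(-1 + M) = 7/6 + (-7 + 7*M) = -35/6 + 7*M)
(P(-12) + r(-6))*(-3*(2 - 4)) = (1 + (-35/6 + 7*(-6)))*(-3*(2 - 4)) = (1 + (-35/6 - 42))*(-3*(-2)) = (1 - 287/6)*6 = -281/6*6 = -281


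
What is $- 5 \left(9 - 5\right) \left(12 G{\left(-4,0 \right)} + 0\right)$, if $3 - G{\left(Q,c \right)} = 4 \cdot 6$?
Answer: $5040$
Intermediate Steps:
$G{\left(Q,c \right)} = -21$ ($G{\left(Q,c \right)} = 3 - 4 \cdot 6 = 3 - 24 = -21$)
$- 5 \left(9 - 5\right) \left(12 G{\left(-4,0 \right)} + 0\right) = - 5 \left(9 - 5\right) \left(12 \left(-21\right) + 0\right) = \left(-5\right) 4 \left(-252 + 0\right) = \left(-20\right) \left(-252\right) = 5040$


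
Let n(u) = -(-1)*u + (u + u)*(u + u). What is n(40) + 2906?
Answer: 9346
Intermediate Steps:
n(u) = u + 4*u² (n(u) = u + (2*u)*(2*u) = u + 4*u²)
n(40) + 2906 = 40*(1 + 4*40) + 2906 = 40*(1 + 160) + 2906 = 40*161 + 2906 = 6440 + 2906 = 9346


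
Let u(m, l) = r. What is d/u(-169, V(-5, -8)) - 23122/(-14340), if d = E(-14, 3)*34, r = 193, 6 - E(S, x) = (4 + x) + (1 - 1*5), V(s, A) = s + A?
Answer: 2962613/1383810 ≈ 2.1409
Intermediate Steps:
V(s, A) = A + s
E(S, x) = 6 - x (E(S, x) = 6 - ((4 + x) + (1 - 1*5)) = 6 - ((4 + x) + (1 - 5)) = 6 - ((4 + x) - 4) = 6 - x)
u(m, l) = 193
d = 102 (d = (6 - 1*3)*34 = (6 - 3)*34 = 3*34 = 102)
d/u(-169, V(-5, -8)) - 23122/(-14340) = 102/193 - 23122/(-14340) = 102*(1/193) - 23122*(-1/14340) = 102/193 + 11561/7170 = 2962613/1383810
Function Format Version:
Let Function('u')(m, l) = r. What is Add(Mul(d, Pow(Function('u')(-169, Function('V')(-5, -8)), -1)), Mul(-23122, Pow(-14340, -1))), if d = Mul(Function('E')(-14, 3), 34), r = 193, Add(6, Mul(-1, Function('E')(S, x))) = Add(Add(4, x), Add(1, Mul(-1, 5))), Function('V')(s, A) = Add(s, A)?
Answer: Rational(2962613, 1383810) ≈ 2.1409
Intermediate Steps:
Function('V')(s, A) = Add(A, s)
Function('E')(S, x) = Add(6, Mul(-1, x)) (Function('E')(S, x) = Add(6, Mul(-1, Add(Add(4, x), Add(1, Mul(-1, 5))))) = Add(6, Mul(-1, Add(Add(4, x), Add(1, -5)))) = Add(6, Mul(-1, Add(Add(4, x), -4))) = Add(6, Mul(-1, x)))
Function('u')(m, l) = 193
d = 102 (d = Mul(Add(6, Mul(-1, 3)), 34) = Mul(Add(6, -3), 34) = Mul(3, 34) = 102)
Add(Mul(d, Pow(Function('u')(-169, Function('V')(-5, -8)), -1)), Mul(-23122, Pow(-14340, -1))) = Add(Mul(102, Pow(193, -1)), Mul(-23122, Pow(-14340, -1))) = Add(Mul(102, Rational(1, 193)), Mul(-23122, Rational(-1, 14340))) = Add(Rational(102, 193), Rational(11561, 7170)) = Rational(2962613, 1383810)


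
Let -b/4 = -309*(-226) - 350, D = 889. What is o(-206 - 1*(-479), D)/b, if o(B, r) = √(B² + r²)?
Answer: -35*√706/277936 ≈ -0.0033460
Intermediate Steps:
b = -277936 (b = -4*(-309*(-226) - 350) = -4*(69834 - 350) = -4*69484 = -277936)
o(-206 - 1*(-479), D)/b = √((-206 - 1*(-479))² + 889²)/(-277936) = √((-206 + 479)² + 790321)*(-1/277936) = √(273² + 790321)*(-1/277936) = √(74529 + 790321)*(-1/277936) = √864850*(-1/277936) = (35*√706)*(-1/277936) = -35*√706/277936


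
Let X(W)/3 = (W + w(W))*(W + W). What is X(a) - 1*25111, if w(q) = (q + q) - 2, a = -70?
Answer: 63929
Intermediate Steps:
w(q) = -2 + 2*q (w(q) = 2*q - 2 = -2 + 2*q)
X(W) = 6*W*(-2 + 3*W) (X(W) = 3*((W + (-2 + 2*W))*(W + W)) = 3*((-2 + 3*W)*(2*W)) = 3*(2*W*(-2 + 3*W)) = 6*W*(-2 + 3*W))
X(a) - 1*25111 = 6*(-70)*(-2 + 3*(-70)) - 1*25111 = 6*(-70)*(-2 - 210) - 25111 = 6*(-70)*(-212) - 25111 = 89040 - 25111 = 63929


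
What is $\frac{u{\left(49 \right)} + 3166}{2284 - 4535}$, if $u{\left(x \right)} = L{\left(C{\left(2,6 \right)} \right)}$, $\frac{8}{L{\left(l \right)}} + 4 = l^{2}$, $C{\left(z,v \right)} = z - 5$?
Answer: $- \frac{15838}{11255} \approx -1.4072$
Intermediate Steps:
$C{\left(z,v \right)} = -5 + z$
$L{\left(l \right)} = \frac{8}{-4 + l^{2}}$
$u{\left(x \right)} = \frac{8}{5}$ ($u{\left(x \right)} = \frac{8}{-4 + \left(-5 + 2\right)^{2}} = \frac{8}{-4 + \left(-3\right)^{2}} = \frac{8}{-4 + 9} = \frac{8}{5}$)
$\frac{u{\left(49 \right)} + 3166}{2284 - 4535} = \frac{\frac{8}{5} + 3166}{2284 - 4535} = \frac{15838}{5 \left(-2251\right)} = \frac{15838}{5} \left(- \frac{1}{2251}\right) = - \frac{15838}{11255}$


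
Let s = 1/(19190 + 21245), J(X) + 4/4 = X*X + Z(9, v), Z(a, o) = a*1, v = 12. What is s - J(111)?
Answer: -498523114/40435 ≈ -12329.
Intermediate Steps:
Z(a, o) = a
J(X) = 8 + X**2 (J(X) = -1 + (X*X + 9) = -1 + (X**2 + 9) = -1 + (9 + X**2) = 8 + X**2)
s = 1/40435 ≈ 2.4731e-5
s - J(111) = 1/40435 - (8 + 111**2) = 1/40435 - (8 + 12321) = 1/40435 - 1*12329 = 1/40435 - 12329 = -498523114/40435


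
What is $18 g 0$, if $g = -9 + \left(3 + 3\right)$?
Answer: $0$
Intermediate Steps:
$g = -3$ ($g = -9 + 6 = -3$)
$18 g 0 = 18 \left(-3\right) 0 = \left(-54\right) 0 = 0$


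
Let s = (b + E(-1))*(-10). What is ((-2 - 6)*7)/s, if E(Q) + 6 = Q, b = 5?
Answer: -14/5 ≈ -2.8000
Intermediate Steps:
E(Q) = -6 + Q
s = 20 (s = (5 + (-6 - 1))*(-10) = (5 - 7)*(-10) = -2*(-10) = 20)
((-2 - 6)*7)/s = ((-2 - 6)*7)/20 = -8*7*(1/20) = -56*1/20 = -14/5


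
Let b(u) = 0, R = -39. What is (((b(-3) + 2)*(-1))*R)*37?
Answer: 2886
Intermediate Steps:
(((b(-3) + 2)*(-1))*R)*37 = (((0 + 2)*(-1))*(-39))*37 = ((2*(-1))*(-39))*37 = -2*(-39)*37 = 78*37 = 2886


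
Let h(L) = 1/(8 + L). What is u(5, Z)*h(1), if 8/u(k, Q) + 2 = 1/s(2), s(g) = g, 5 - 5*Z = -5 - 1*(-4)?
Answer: -16/27 ≈ -0.59259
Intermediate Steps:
Z = 6/5 (Z = 1 - (-5 - 1*(-4))/5 = 1 - (-5 + 4)/5 = 1 - ⅕*(-1) = 1 + ⅕ = 6/5 ≈ 1.2000)
u(k, Q) = -16/3 (u(k, Q) = 8/(-2 + 1/2) = 8/(-2 + ½) = 8/(-3/2) = 8*(-⅔) = -16/3)
u(5, Z)*h(1) = -16/(3*(8 + 1)) = -16/3/9 = -16/3*⅑ = -16/27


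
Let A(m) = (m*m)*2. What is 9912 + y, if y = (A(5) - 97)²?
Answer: 12121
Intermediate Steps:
A(m) = 2*m² (A(m) = m²*2 = 2*m²)
y = 2209 (y = (2*5² - 97)² = (2*25 - 97)² = (50 - 97)² = (-47)² = 2209)
9912 + y = 9912 + 2209 = 12121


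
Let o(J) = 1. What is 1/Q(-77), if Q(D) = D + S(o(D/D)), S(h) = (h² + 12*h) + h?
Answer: -1/63 ≈ -0.015873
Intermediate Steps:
S(h) = h² + 13*h
Q(D) = 14 + D (Q(D) = D + 1*(13 + 1) = D + 1*14 = D + 14 = 14 + D)
1/Q(-77) = 1/(14 - 77) = 1/(-63) = -1/63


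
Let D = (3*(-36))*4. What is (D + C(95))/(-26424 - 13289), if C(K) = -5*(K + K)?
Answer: 1382/39713 ≈ 0.034800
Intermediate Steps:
C(K) = -10*K
D = -432 (D = -108*4 = -432)
(D + C(95))/(-26424 - 13289) = (-432 - 10*95)/(-26424 - 13289) = (-432 - 950)/(-39713) = -1382*(-1/39713) = 1382/39713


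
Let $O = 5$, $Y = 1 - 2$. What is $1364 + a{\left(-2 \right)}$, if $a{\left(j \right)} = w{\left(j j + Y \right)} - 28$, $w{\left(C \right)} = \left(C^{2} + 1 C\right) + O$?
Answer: $1353$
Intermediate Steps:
$Y = -1$ ($Y = 1 - 2 = -1$)
$w{\left(C \right)} = 5 + C + C^{2}$ ($w{\left(C \right)} = \left(C^{2} + 1 C\right) + 5 = \left(C^{2} + C\right) + 5 = \left(C + C^{2}\right) + 5 = 5 + C + C^{2}$)
$a{\left(j \right)} = -24 + j^{2} + \left(-1 + j^{2}\right)^{2}$ ($a{\left(j \right)} = \left(5 + \left(j j - 1\right) + \left(j j - 1\right)^{2}\right) - 28 = \left(5 + \left(j^{2} - 1\right) + \left(j^{2} - 1\right)^{2}\right) - 28 = \left(5 + \left(-1 + j^{2}\right) + \left(-1 + j^{2}\right)^{2}\right) - 28 = \left(4 + j^{2} + \left(-1 + j^{2}\right)^{2}\right) - 28 = -24 + j^{2} + \left(-1 + j^{2}\right)^{2}$)
$1364 + a{\left(-2 \right)} = 1364 - \left(27 - 16\right) = 1364 - 11 = 1353$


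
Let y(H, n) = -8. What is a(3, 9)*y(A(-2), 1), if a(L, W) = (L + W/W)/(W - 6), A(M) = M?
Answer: -32/3 ≈ -10.667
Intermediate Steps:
a(L, W) = (1 + L)/(-6 + W) (a(L, W) = (L + 1)/(-6 + W) = (1 + L)/(-6 + W))
a(3, 9)*y(A(-2), 1) = ((1 + 3)/(-6 + 9))*(-8) = (4/3)*(-8) = -32/3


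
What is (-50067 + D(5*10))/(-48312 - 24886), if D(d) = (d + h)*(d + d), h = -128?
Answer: 57867/73198 ≈ 0.79055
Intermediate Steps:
D(d) = 2*d*(-128 + d) (D(d) = (d - 128)*(d + d) = (-128 + d)*(2*d) = 2*d*(-128 + d))
(-50067 + D(5*10))/(-48312 - 24886) = (-50067 + 2*(5*10)*(-128 + 5*10))/(-48312 - 24886) = (-50067 + 2*50*(-128 + 50))/(-73198) = (-50067 + 2*50*(-78))*(-1/73198) = (-50067 - 7800)*(-1/73198) = -57867*(-1/73198) = 57867/73198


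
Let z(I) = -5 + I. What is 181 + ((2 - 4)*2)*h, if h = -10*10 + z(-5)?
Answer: 621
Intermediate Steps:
h = -110 (h = -10*10 + (-5 - 5) = -100 - 10 = -110)
181 + ((2 - 4)*2)*h = 181 + ((2 - 4)*2)*(-110) = 181 - 2*2*(-110) = 181 - 4*(-110) = 181 + 440 = 621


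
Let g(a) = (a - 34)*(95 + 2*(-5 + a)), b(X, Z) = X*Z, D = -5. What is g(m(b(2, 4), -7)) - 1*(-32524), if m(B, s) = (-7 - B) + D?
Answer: 30094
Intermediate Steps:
m(B, s) = -12 - B (m(B, s) = (-7 - B) - 5 = -12 - B)
g(a) = (-34 + a)*(85 + 2*a) (g(a) = (-34 + a)*(95 + (-10 + 2*a)) = (-34 + a)*(85 + 2*a))
g(m(b(2, 4), -7)) - 1*(-32524) = (-2890 + 2*(-12 - 2*4)² + 17*(-12 - 2*4)) - 1*(-32524) = (-2890 + 2*(-12 - 1*8)² + 17*(-12 - 1*8)) + 32524 = (-2890 + 2*(-12 - 8)² + 17*(-12 - 8)) + 32524 = (-2890 + 2*(-20)² + 17*(-20)) + 32524 = (-2890 + 2*400 - 340) + 32524 = (-2890 + 800 - 340) + 32524 = -2430 + 32524 = 30094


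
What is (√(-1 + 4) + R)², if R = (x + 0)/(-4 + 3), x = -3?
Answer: (3 + √3)² ≈ 22.392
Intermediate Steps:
R = 3 (R = (-3 + 0)/(-4 + 3) = -3/(-1) = -3*(-1) = 3)
(√(-1 + 4) + R)² = (√(-1 + 4) + 3)² = (√3 + 3)² = (3 + √3)²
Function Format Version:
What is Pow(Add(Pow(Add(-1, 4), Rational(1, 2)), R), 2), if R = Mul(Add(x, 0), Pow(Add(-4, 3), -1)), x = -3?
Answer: Pow(Add(3, Pow(3, Rational(1, 2))), 2) ≈ 22.392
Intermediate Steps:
R = 3 (R = Mul(Add(-3, 0), Pow(Add(-4, 3), -1)) = Mul(-3, Pow(-1, -1)) = Mul(-3, -1) = 3)
Pow(Add(Pow(Add(-1, 4), Rational(1, 2)), R), 2) = Pow(Add(Pow(Add(-1, 4), Rational(1, 2)), 3), 2) = Pow(Add(Pow(3, Rational(1, 2)), 3), 2) = Pow(Add(3, Pow(3, Rational(1, 2))), 2)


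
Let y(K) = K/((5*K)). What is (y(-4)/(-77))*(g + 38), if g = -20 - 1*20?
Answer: 2/385 ≈ 0.0051948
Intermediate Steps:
y(K) = 1/5 (y(K) = K*(1/(5*K)) = 1/5)
g = -40 (g = -20 - 20 = -40)
(y(-4)/(-77))*(g + 38) = ((1/5)/(-77))*(-40 + 38) = ((1/5)*(-1/77))*(-2) = -1/385*(-2) = 2/385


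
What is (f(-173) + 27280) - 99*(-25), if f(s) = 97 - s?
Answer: 30025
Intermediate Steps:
(f(-173) + 27280) - 99*(-25) = ((97 - 1*(-173)) + 27280) - 99*(-25) = ((97 + 173) + 27280) + 2475 = (270 + 27280) + 2475 = 27550 + 2475 = 30025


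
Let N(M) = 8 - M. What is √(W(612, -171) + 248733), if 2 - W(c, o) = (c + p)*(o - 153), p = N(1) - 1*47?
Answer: √434063 ≈ 658.83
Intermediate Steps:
p = -40 (p = (8 - 1*1) - 1*47 = (8 - 1) - 47 = 7 - 47 = -40)
W(c, o) = 2 - (-153 + o)*(-40 + c) (W(c, o) = 2 - (c - 40)*(o - 153) = 2 - (-40 + c)*(-153 + o) = 2 - (-153 + o)*(-40 + c))
√(W(612, -171) + 248733) = √((-6118 + 40*(-171) + 153*612 - 1*612*(-171)) + 248733) = √((-6118 - 6840 + 93636 + 104652) + 248733) = √(185330 + 248733) = √434063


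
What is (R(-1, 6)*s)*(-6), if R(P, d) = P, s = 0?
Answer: 0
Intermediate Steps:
(R(-1, 6)*s)*(-6) = -1*0*(-6) = 0*(-6) = 0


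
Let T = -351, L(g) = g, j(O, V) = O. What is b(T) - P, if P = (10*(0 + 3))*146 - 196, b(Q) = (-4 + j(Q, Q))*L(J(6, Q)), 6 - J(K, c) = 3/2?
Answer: -11563/2 ≈ -5781.5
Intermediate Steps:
J(K, c) = 9/2 (J(K, c) = 6 - 3/2 = 9/2)
b(Q) = -18 + 9*Q/2 (b(Q) = (-4 + Q)*(9/2) = -18 + 9*Q/2)
P = 4184 (P = (10*3)*146 - 196 = 30*146 - 196 = 4380 - 196 = 4184)
b(T) - P = (-18 + (9/2)*(-351)) - 1*4184 = (-18 - 3159/2) - 4184 = -3195/2 - 4184 = -11563/2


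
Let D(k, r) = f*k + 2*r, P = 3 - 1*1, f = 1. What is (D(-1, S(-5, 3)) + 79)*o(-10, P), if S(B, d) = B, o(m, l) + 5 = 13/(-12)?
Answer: -1241/3 ≈ -413.67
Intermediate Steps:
P = 2 (P = 3 - 1 = 2)
o(m, l) = -73/12 (o(m, l) = -5 + 13/(-12) = -5 + 13*(-1/12) = -5 - 13/12 = -73/12)
D(k, r) = k + 2*r (D(k, r) = 1*k + 2*r = k + 2*r)
(D(-1, S(-5, 3)) + 79)*o(-10, P) = ((-1 + 2*(-5)) + 79)*(-73/12) = ((-1 - 10) + 79)*(-73/12) = (-11 + 79)*(-73/12) = 68*(-73/12) = -1241/3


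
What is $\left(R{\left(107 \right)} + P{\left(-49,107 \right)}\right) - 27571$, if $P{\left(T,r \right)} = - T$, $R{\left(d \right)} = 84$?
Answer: $-27438$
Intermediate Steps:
$\left(R{\left(107 \right)} + P{\left(-49,107 \right)}\right) - 27571 = \left(84 - -49\right) - 27571 = \left(84 + 49\right) - 27571 = 133 - 27571 = -27438$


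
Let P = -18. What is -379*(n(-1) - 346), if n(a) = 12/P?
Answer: 394160/3 ≈ 1.3139e+5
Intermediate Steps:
n(a) = -2/3 (n(a) = 12/(-18) = 12*(-1/18) = -2/3)
-379*(n(-1) - 346) = -379*(-2/3 - 346) = -379*(-1040/3) = 394160/3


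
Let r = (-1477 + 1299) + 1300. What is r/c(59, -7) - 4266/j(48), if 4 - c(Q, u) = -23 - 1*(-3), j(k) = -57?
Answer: 9241/76 ≈ 121.59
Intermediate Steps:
c(Q, u) = 24 (c(Q, u) = 4 - (-23 - 1*(-3)) = 4 - (-23 + 3) = 4 - 1*(-20) = 4 + 20 = 24)
r = 1122 (r = -178 + 1300 = 1122)
r/c(59, -7) - 4266/j(48) = 1122/24 - 4266/(-57) = 1122*(1/24) - 4266*(-1/57) = 187/4 + 1422/19 = 9241/76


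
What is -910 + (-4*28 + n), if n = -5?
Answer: -1027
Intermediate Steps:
-910 + (-4*28 + n) = -910 + (-4*28 - 5) = -910 + (-112 - 5) = -910 - 117 = -1027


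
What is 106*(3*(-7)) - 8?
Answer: -2234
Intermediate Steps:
106*(3*(-7)) - 8 = 106*(-21) - 8 = -2226 - 8 = -2234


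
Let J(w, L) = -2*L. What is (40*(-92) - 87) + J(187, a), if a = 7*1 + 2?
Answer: -3785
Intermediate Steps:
a = 9 (a = 7 + 2 = 9)
(40*(-92) - 87) + J(187, a) = (40*(-92) - 87) - 2*9 = (-3680 - 87) - 18 = -3767 - 18 = -3785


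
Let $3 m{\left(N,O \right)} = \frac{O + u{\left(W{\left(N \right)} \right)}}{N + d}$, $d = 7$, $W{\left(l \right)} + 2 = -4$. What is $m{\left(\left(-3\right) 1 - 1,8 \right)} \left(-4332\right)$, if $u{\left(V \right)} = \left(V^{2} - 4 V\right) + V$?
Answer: $- \frac{89528}{3} \approx -29843.0$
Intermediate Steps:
$W{\left(l \right)} = -6$ ($W{\left(l \right)} = -2 - 4 = -6$)
$u{\left(V \right)} = V^{2} - 3 V$
$m{\left(N,O \right)} = \frac{54 + O}{3 \left(7 + N\right)}$ ($m{\left(N,O \right)} = \frac{\left(O - 6 \left(-3 - 6\right)\right) \frac{1}{N + 7}}{3} = \frac{\left(O - -54\right) \frac{1}{7 + N}}{3} = \frac{\left(O + 54\right) \frac{1}{7 + N}}{3} = \frac{\left(54 + O\right) \frac{1}{7 + N}}{3} = \frac{\frac{1}{7 + N} \left(54 + O\right)}{3} = \frac{54 + O}{3 \left(7 + N\right)}$)
$m{\left(\left(-3\right) 1 - 1,8 \right)} \left(-4332\right) = \frac{54 + 8}{3 \left(7 - 4\right)} \left(-4332\right) = \frac{1}{3} \frac{1}{7 - 4} \cdot 62 \left(-4332\right) = \frac{1}{3} \cdot \frac{1}{3} \cdot 62 \left(-4332\right) = \frac{62}{9} \left(-4332\right) = - \frac{89528}{3}$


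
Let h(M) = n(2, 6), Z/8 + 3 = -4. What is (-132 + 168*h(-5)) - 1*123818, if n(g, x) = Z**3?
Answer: -29627438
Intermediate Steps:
Z = -56 (Z = -24 + 8*(-4) = -24 - 32 = -56)
n(g, x) = -175616 (n(g, x) = (-56)**3 = -175616)
h(M) = -175616
(-132 + 168*h(-5)) - 1*123818 = (-132 + 168*(-175616)) - 1*123818 = (-132 - 29503488) - 123818 = -29503620 - 123818 = -29627438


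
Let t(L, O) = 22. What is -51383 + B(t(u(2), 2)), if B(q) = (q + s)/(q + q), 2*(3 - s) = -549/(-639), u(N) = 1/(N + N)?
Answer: -321037495/6248 ≈ -51382.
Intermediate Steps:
u(N) = 1/(2*N)
s = 365/142 (s = 3 - (-549)/(2*(-639)) = 3 - (-549)*(-1)/(2*639) = 3 - 1/2*61/71 = 3 - 61/142 = 365/142 ≈ 2.5704)
B(q) = (365/142 + q)/(2*q) (B(q) = (q + 365/142)/(q + q) = (365/142 + q)/((2*q)) = (365/142 + q)*(1/(2*q)) = (365/142 + q)/(2*q))
-51383 + B(t(u(2), 2)) = -51383 + (1/284)*(365 + 142*22)/22 = -51383 + (1/284)*(1/22)*(365 + 3124) = -51383 + (1/284)*(1/22)*3489 = -51383 + 3489/6248 = -321037495/6248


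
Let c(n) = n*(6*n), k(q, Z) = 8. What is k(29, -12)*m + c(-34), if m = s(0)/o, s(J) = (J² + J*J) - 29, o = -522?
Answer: 62428/9 ≈ 6936.4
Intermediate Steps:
s(J) = -29 + 2*J² (s(J) = (J² + J²) - 29 = 2*J² - 29 = -29 + 2*J²)
m = 1/18 (m = (-29 + 2*0²)/(-522) = (-29 + 2*0)*(-1/522) = (-29 + 0)*(-1/522) = -29*(-1/522) = 1/18 ≈ 0.055556)
c(n) = 6*n²
k(29, -12)*m + c(-34) = 8*(1/18) + 6*(-34)² = 4/9 + 6*1156 = 4/9 + 6936 = 62428/9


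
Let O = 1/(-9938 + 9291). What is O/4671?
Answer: -1/3022137 ≈ -3.3089e-7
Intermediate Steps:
O = -1/647 (O = 1/(-647) = -1/647 ≈ -0.0015456)
O/4671 = -1/647/4671 = -1/647*1/4671 = -1/3022137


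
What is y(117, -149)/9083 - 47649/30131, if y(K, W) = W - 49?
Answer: -438761805/273679873 ≈ -1.6032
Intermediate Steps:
y(K, W) = -49 + W
y(117, -149)/9083 - 47649/30131 = (-49 - 149)/9083 - 47649/30131 = -198*1/9083 - 47649*1/30131 = -198/9083 - 47649/30131 = -438761805/273679873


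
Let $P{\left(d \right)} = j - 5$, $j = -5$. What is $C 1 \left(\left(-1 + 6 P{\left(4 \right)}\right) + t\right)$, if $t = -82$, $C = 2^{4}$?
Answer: $-2288$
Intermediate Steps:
$C = 16$
$P{\left(d \right)} = -10$ ($P{\left(d \right)} = -5 - 5 = -10$)
$C 1 \left(\left(-1 + 6 P{\left(4 \right)}\right) + t\right) = 16 \cdot 1 \left(\left(-1 + 6 \left(-10\right)\right) - 82\right) = 16 \left(\left(-1 - 60\right) - 82\right) = 16 \left(-61 - 82\right) = 16 \left(-143\right) = -2288$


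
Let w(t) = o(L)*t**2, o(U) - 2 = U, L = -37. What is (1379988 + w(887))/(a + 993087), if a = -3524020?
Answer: 26156927/2530933 ≈ 10.335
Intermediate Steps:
o(U) = 2 + U
w(t) = -35*t**2 (w(t) = (2 - 37)*t**2 = -35*t**2)
(1379988 + w(887))/(a + 993087) = (1379988 - 35*887**2)/(-3524020 + 993087) = (1379988 - 35*786769)/(-2530933) = (1379988 - 27536915)*(-1/2530933) = -26156927*(-1/2530933) = 26156927/2530933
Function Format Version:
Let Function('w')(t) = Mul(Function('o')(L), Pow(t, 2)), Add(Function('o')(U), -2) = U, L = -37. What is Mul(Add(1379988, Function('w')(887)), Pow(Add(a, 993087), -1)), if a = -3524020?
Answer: Rational(26156927, 2530933) ≈ 10.335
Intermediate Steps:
Function('o')(U) = Add(2, U)
Function('w')(t) = Mul(-35, Pow(t, 2)) (Function('w')(t) = Mul(Add(2, -37), Pow(t, 2)) = Mul(-35, Pow(t, 2)))
Mul(Add(1379988, Function('w')(887)), Pow(Add(a, 993087), -1)) = Mul(Add(1379988, Mul(-35, Pow(887, 2))), Pow(Add(-3524020, 993087), -1)) = Mul(Add(1379988, Mul(-35, 786769)), Pow(-2530933, -1)) = Mul(Add(1379988, -27536915), Rational(-1, 2530933)) = Mul(-26156927, Rational(-1, 2530933)) = Rational(26156927, 2530933)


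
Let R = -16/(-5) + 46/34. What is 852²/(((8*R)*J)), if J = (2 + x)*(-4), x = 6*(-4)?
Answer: 428485/1892 ≈ 226.47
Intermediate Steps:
x = -24
J = 88 (J = (2 - 24)*(-4) = -22*(-4) = 88)
R = 387/85 (R = -16*(-⅕) + 46*(1/34) = 16/5 + 23/17 = 387/85 ≈ 4.5529)
852²/(((8*R)*J)) = 852²/(((8*(387/85))*88)) = 725904/(((3096/85)*88)) = 725904/(272448/85) = 725904*(85/272448) = 428485/1892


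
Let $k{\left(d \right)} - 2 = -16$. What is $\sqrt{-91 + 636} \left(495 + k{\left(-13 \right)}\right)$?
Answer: $481 \sqrt{545} \approx 11229.0$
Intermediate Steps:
$k{\left(d \right)} = -14$ ($k{\left(d \right)} = 2 - 16 = -14$)
$\sqrt{-91 + 636} \left(495 + k{\left(-13 \right)}\right) = \sqrt{-91 + 636} \left(495 - 14\right) = \sqrt{545} \cdot 481 = 481 \sqrt{545}$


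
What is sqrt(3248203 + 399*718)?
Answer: sqrt(3534685) ≈ 1880.1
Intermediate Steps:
sqrt(3248203 + 399*718) = sqrt(3248203 + 286482) = sqrt(3534685)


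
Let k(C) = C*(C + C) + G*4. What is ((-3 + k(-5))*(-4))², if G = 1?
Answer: 41616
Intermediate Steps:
k(C) = 4 + 2*C² (k(C) = C*(C + C) + 1*4 = C*(2*C) + 4 = 2*C² + 4 = 4 + 2*C²)
((-3 + k(-5))*(-4))² = ((-3 + (4 + 2*(-5)²))*(-4))² = ((-3 + (4 + 2*25))*(-4))² = ((-3 + (4 + 50))*(-4))² = ((-3 + 54)*(-4))² = (51*(-4))² = (-204)² = 41616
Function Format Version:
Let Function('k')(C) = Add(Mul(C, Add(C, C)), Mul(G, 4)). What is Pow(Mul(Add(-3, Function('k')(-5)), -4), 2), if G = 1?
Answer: 41616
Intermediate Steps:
Function('k')(C) = Add(4, Mul(2, Pow(C, 2))) (Function('k')(C) = Add(Mul(C, Add(C, C)), Mul(1, 4)) = Add(Mul(C, Mul(2, C)), 4) = Add(Mul(2, Pow(C, 2)), 4) = Add(4, Mul(2, Pow(C, 2))))
Pow(Mul(Add(-3, Function('k')(-5)), -4), 2) = Pow(Mul(Add(-3, Add(4, Mul(2, Pow(-5, 2)))), -4), 2) = Pow(Mul(Add(-3, Add(4, Mul(2, 25))), -4), 2) = Pow(Mul(Add(-3, Add(4, 50)), -4), 2) = Pow(Mul(Add(-3, 54), -4), 2) = Pow(Mul(51, -4), 2) = Pow(-204, 2) = 41616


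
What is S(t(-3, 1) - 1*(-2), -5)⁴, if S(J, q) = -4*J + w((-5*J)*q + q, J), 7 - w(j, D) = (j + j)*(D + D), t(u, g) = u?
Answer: 141158161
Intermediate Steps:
w(j, D) = 7 - 4*D*j (w(j, D) = 7 - (j + j)*(D + D) = 7 - 2*j*2*D = 7 - 4*D*j)
S(J, q) = 7 - 4*J - 4*J*(q - 5*J*q) (S(J, q) = -4*J + (7 - 4*J*((-5*J)*q + q)) = -4*J + (7 - 4*J*(-5*J*q + q)) = -4*J + (7 - 4*J*(q - 5*J*q)) = 7 - 4*J - 4*J*(q - 5*J*q))
S(t(-3, 1) - 1*(-2), -5)⁴ = (7 - 4*(-3 - 1*(-2)) + 4*(-3 - 1*(-2))*(-5)*(-1 + 5*(-3 - 1*(-2))))⁴ = (7 - 4*(-3 + 2) + 4*(-3 + 2)*(-5)*(-1 + 5*(-3 + 2)))⁴ = (7 - 4*(-1) + 4*(-1)*(-5)*(-1 + 5*(-1)))⁴ = (7 + 4 + 4*(-1)*(-5)*(-1 - 5))⁴ = (7 + 4 + 4*(-1)*(-5)*(-6))⁴ = (7 + 4 - 120)⁴ = (-109)⁴ = 141158161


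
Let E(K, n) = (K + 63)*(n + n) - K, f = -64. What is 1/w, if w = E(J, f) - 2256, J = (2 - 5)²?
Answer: -1/11481 ≈ -8.7100e-5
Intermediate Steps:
J = 9 (J = (-3)² = 9)
E(K, n) = -K + 2*n*(63 + K) (E(K, n) = (63 + K)*(2*n) - K = 2*n*(63 + K) - K = -K + 2*n*(63 + K))
w = -11481 (w = (-1*9 + 126*(-64) + 2*9*(-64)) - 2256 = (-9 - 8064 - 1152) - 2256 = -9225 - 2256 = -11481)
1/w = 1/(-11481) = -1/11481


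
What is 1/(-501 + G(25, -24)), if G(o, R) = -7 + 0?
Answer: -1/508 ≈ -0.0019685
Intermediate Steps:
G(o, R) = -7
1/(-501 + G(25, -24)) = 1/(-501 - 7) = 1/(-508) = -1/508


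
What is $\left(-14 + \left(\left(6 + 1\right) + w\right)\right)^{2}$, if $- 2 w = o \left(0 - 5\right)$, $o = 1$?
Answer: $\frac{81}{4} \approx 20.25$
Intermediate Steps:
$w = \frac{5}{2}$ ($w = - \frac{1 \left(0 - 5\right)}{2} = - \frac{1 \left(-5\right)}{2} = \left(- \frac{1}{2}\right) \left(-5\right) = \frac{5}{2} \approx 2.5$)
$\left(-14 + \left(\left(6 + 1\right) + w\right)\right)^{2} = \left(-14 + \left(\left(6 + 1\right) + \frac{5}{2}\right)\right)^{2} = \left(-14 + \left(7 + \frac{5}{2}\right)\right)^{2} = \left(-14 + \frac{19}{2}\right)^{2} = \left(- \frac{9}{2}\right)^{2} = \frac{81}{4}$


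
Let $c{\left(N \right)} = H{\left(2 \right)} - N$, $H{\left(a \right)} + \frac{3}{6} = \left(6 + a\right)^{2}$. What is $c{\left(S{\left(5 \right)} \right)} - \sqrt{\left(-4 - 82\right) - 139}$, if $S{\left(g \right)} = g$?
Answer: $\frac{117}{2} - 15 i \approx 58.5 - 15.0 i$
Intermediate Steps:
$H{\left(a \right)} = - \frac{1}{2} + \left(6 + a\right)^{2}$
$c{\left(N \right)} = \frac{127}{2} - N$ ($c{\left(N \right)} = \left(- \frac{1}{2} + \left(6 + 2\right)^{2}\right) - N = \left(- \frac{1}{2} + 8^{2}\right) - N = \left(- \frac{1}{2} + 64\right) - N = \frac{127}{2} - N$)
$c{\left(S{\left(5 \right)} \right)} - \sqrt{\left(-4 - 82\right) - 139} = \left(\frac{127}{2} - 5\right) - \sqrt{\left(-4 - 82\right) - 139} = \left(\frac{127}{2} - 5\right) - \sqrt{-86 - 139} = \frac{117}{2} - \sqrt{-225} = \frac{117}{2} - 15 i$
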